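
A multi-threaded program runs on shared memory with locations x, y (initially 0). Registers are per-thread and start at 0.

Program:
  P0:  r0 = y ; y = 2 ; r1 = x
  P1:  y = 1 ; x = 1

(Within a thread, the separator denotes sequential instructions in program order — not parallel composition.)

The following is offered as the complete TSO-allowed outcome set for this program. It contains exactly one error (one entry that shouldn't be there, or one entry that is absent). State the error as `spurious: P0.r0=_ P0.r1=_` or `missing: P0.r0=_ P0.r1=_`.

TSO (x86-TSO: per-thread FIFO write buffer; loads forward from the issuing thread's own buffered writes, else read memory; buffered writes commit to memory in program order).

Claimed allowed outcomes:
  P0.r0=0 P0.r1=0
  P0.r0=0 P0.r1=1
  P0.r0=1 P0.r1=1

missing: P0.r0=1 P0.r1=0

outcome vector order: (P0.r0,P0.r1)
TSO: 4 outcomes — {<0 0> <0 1> <1 0> <1 1>}
TSO∖claimed = {<1 0>}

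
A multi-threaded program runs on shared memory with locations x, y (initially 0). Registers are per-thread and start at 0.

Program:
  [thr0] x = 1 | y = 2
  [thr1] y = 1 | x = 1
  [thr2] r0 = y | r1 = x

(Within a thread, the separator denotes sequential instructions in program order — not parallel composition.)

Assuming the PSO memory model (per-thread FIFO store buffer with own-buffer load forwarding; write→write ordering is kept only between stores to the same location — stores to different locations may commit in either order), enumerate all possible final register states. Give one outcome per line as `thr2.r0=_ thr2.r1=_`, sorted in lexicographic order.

thr2.r0=0 thr2.r1=0
thr2.r0=0 thr2.r1=1
thr2.r0=1 thr2.r1=0
thr2.r0=1 thr2.r1=1
thr2.r0=2 thr2.r1=0
thr2.r0=2 thr2.r1=1

outcome vector order: (thr2.r0,thr2.r1)
|PSO outcomes| = 6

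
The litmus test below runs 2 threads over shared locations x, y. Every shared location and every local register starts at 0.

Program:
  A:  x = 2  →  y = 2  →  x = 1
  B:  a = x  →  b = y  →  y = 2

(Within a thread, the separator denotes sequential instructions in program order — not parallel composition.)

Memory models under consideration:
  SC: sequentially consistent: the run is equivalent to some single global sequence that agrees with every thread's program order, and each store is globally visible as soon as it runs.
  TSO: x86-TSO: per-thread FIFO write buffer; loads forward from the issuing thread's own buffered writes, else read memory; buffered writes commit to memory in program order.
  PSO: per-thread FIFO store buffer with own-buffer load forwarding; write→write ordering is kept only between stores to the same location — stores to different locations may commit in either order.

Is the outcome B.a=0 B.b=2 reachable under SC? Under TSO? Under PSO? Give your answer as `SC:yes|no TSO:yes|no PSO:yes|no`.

outcome vector order: (B.a,B.b)
SC (5): 00 02 12 20 22
TSO (5): 00 02 12 20 22
PSO (6): 00 02 10 12 20 22
target 02 ∈ {SC,TSO,PSO}

SC:yes TSO:yes PSO:yes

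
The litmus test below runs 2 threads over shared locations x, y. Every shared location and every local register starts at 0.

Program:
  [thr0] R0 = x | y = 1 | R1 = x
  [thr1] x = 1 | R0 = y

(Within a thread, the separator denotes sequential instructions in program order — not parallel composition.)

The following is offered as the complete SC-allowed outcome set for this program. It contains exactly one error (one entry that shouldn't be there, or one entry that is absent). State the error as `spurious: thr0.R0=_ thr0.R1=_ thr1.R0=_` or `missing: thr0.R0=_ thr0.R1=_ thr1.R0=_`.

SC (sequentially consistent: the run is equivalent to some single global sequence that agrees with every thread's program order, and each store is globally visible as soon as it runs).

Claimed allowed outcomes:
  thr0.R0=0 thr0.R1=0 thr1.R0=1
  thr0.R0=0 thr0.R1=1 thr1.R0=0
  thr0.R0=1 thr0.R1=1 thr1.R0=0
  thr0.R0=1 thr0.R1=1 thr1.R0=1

outcome vector order: (thr0.R0,thr0.R1,thr1.R0)
[SC] allowed = {001; 010; 011; 110; 111}
SC∖claimed = {011}

missing: thr0.R0=0 thr0.R1=1 thr1.R0=1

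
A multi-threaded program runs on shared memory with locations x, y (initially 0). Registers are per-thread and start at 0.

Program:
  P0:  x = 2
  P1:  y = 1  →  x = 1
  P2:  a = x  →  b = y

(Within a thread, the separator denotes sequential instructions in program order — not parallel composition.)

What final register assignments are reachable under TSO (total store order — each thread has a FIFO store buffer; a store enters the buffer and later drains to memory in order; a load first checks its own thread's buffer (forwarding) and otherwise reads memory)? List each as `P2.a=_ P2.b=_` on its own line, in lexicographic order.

outcome vector order: (P2.a,P2.b)
|TSO outcomes| = 5

P2.a=0 P2.b=0
P2.a=0 P2.b=1
P2.a=1 P2.b=1
P2.a=2 P2.b=0
P2.a=2 P2.b=1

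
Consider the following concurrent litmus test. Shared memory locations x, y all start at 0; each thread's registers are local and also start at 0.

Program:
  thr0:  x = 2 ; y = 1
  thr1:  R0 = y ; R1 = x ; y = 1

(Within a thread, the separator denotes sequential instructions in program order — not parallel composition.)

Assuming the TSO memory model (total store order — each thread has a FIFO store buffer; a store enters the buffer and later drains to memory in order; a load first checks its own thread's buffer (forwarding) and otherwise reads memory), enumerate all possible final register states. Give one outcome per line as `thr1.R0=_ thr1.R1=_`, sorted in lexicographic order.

outcome vector order: (thr1.R0,thr1.R1)
|TSO outcomes| = 3

thr1.R0=0 thr1.R1=0
thr1.R0=0 thr1.R1=2
thr1.R0=1 thr1.R1=2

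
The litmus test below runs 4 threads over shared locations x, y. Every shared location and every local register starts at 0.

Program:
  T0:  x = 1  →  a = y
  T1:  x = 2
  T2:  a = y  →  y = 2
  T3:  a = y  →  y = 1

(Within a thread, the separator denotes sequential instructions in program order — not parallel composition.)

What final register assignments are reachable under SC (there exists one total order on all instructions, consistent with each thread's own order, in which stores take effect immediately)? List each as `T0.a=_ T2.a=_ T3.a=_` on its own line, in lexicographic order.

T0.a=0 T2.a=0 T3.a=0
T0.a=0 T2.a=0 T3.a=2
T0.a=0 T2.a=1 T3.a=0
T0.a=1 T2.a=0 T3.a=0
T0.a=1 T2.a=0 T3.a=2
T0.a=1 T2.a=1 T3.a=0
T0.a=2 T2.a=0 T3.a=0
T0.a=2 T2.a=0 T3.a=2
T0.a=2 T2.a=1 T3.a=0

outcome vector order: (T0.a,T2.a,T3.a)
|SC outcomes| = 9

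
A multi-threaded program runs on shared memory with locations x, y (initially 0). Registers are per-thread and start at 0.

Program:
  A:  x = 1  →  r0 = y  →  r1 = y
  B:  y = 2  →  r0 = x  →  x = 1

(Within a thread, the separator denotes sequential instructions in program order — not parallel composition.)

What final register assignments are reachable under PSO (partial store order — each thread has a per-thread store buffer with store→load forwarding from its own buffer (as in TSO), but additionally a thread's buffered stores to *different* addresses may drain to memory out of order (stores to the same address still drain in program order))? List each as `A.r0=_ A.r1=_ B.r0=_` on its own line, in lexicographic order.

A.r0=0 A.r1=0 B.r0=0
A.r0=0 A.r1=0 B.r0=1
A.r0=0 A.r1=2 B.r0=0
A.r0=0 A.r1=2 B.r0=1
A.r0=2 A.r1=2 B.r0=0
A.r0=2 A.r1=2 B.r0=1

outcome vector order: (A.r0,A.r1,B.r0)
|PSO outcomes| = 6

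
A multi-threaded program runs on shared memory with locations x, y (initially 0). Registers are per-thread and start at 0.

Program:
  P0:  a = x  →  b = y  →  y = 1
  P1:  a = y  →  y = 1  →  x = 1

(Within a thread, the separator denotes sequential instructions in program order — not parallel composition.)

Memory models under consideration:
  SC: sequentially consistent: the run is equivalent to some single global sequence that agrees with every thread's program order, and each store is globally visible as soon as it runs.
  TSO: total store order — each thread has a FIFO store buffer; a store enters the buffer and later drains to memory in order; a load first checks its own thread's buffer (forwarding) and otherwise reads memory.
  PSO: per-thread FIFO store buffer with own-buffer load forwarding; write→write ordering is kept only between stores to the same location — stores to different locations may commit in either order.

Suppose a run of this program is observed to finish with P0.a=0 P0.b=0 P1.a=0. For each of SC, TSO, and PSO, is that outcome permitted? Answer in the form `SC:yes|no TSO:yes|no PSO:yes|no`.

outcome vector order: (P0.a,P0.b,P1.a)
SC (4): 000, 001, 010, 110
TSO (4): 000, 001, 010, 110
PSO (5): 000, 001, 010, 100, 110
target 000 ∈ {SC,TSO,PSO}

SC:yes TSO:yes PSO:yes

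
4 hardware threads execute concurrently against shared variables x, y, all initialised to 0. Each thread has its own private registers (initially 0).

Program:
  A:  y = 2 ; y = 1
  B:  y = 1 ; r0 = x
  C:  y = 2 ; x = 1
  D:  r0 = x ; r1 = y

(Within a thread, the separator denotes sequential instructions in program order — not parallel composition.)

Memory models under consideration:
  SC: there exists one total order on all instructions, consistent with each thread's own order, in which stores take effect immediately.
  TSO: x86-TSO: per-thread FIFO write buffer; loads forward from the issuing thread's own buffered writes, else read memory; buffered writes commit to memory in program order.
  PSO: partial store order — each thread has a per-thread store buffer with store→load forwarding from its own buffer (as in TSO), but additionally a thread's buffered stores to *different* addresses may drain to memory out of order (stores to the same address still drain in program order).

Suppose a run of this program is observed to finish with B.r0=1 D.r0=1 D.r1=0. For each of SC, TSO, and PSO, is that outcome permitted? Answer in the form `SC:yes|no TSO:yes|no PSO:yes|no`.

outcome vector order: (B.r0,D.r0,D.r1)
SC: 10 outcomes — {<0 0 0> <0 0 1> <0 0 2> <0 1 1> <0 1 2> <1 0 0> <1 0 1> <1 0 2> <1 1 1> <1 1 2>}
TSO: 10 outcomes — {<0 0 0> <0 0 1> <0 0 2> <0 1 1> <0 1 2> <1 0 0> <1 0 1> <1 0 2> <1 1 1> <1 1 2>}
PSO: 12 outcomes — {<0 0 0> <0 0 1> <0 0 2> <0 1 0> <0 1 1> <0 1 2> <1 0 0> <1 0 1> <1 0 2> <1 1 0> <1 1 1> <1 1 2>}
target <1 1 0> ∈ {PSO}

SC:no TSO:no PSO:yes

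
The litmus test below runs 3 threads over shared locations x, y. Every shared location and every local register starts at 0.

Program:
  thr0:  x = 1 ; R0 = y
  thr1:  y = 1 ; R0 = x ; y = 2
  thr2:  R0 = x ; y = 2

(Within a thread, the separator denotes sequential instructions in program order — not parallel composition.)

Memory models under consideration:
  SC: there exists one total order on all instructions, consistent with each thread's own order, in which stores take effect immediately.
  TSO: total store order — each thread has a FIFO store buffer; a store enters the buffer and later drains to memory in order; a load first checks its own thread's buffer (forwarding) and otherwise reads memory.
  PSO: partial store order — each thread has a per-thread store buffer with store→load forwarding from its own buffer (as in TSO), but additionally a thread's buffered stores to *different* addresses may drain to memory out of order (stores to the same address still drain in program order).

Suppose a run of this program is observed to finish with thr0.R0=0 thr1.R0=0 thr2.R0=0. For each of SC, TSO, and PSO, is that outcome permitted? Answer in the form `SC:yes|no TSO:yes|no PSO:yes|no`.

outcome vector order: (thr0.R0,thr1.R0,thr2.R0)
SC: 10 outcomes — {(0,1,0); (0,1,1); (1,0,0); (1,0,1); (1,1,0); (1,1,1); (2,0,0); (2,0,1); (2,1,0); (2,1,1)}
TSO: 12 outcomes — {(0,0,0); (0,0,1); (0,1,0); (0,1,1); (1,0,0); (1,0,1); (1,1,0); (1,1,1); (2,0,0); (2,0,1); (2,1,0); (2,1,1)}
PSO: 12 outcomes — {(0,0,0); (0,0,1); (0,1,0); (0,1,1); (1,0,0); (1,0,1); (1,1,0); (1,1,1); (2,0,0); (2,0,1); (2,1,0); (2,1,1)}
target (0,0,0) ∈ {TSO,PSO}

SC:no TSO:yes PSO:yes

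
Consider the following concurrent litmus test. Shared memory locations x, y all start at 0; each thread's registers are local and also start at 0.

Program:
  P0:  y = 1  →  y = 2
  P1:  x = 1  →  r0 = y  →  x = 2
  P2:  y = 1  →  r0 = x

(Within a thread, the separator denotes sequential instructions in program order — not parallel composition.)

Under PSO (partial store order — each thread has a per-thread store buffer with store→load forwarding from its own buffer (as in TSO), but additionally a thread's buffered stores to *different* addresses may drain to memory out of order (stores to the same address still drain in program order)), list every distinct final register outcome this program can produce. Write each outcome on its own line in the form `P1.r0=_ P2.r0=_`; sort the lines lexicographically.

P1.r0=0 P2.r0=0
P1.r0=0 P2.r0=1
P1.r0=0 P2.r0=2
P1.r0=1 P2.r0=0
P1.r0=1 P2.r0=1
P1.r0=1 P2.r0=2
P1.r0=2 P2.r0=0
P1.r0=2 P2.r0=1
P1.r0=2 P2.r0=2

outcome vector order: (P1.r0,P2.r0)
|PSO outcomes| = 9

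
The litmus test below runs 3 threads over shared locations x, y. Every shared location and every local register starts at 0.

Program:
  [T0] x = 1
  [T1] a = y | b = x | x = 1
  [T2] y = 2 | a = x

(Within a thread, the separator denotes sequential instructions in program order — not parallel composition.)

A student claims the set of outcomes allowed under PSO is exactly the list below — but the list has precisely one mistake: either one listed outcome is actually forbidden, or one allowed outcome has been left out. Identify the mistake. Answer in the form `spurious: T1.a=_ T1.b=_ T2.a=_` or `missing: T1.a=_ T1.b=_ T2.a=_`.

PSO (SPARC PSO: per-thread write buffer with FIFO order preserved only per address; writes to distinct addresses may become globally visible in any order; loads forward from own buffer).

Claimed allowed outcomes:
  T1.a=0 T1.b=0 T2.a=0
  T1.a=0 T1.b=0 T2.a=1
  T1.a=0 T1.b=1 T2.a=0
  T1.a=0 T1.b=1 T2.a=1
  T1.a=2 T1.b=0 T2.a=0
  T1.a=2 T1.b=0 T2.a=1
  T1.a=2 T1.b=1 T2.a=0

outcome vector order: (T1.a,T1.b,T2.a)
PSO (8): (0,0,0) (0,0,1) (0,1,0) (0,1,1) (2,0,0) (2,0,1) (2,1,0) (2,1,1)
PSO∖claimed = {(2,1,1)}

missing: T1.a=2 T1.b=1 T2.a=1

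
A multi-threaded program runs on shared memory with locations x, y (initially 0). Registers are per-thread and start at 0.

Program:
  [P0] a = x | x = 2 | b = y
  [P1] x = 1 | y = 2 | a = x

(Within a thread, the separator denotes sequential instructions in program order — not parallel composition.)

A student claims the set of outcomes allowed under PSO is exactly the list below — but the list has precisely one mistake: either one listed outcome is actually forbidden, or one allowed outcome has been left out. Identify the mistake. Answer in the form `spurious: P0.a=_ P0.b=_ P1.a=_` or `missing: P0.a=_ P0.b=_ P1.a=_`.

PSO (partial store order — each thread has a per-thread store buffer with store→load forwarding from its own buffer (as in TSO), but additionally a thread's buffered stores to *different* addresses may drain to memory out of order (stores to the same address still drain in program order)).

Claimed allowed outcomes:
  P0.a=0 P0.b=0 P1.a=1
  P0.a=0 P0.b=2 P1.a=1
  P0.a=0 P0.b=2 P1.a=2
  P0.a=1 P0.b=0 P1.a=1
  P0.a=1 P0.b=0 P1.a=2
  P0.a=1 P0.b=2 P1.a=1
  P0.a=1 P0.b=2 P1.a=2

missing: P0.a=0 P0.b=0 P1.a=2

outcome vector order: (P0.a,P0.b,P1.a)
PSO: 8 outcomes — {<0 0 1>; <0 0 2>; <0 2 1>; <0 2 2>; <1 0 1>; <1 0 2>; <1 2 1>; <1 2 2>}
PSO∖claimed = {<0 0 2>}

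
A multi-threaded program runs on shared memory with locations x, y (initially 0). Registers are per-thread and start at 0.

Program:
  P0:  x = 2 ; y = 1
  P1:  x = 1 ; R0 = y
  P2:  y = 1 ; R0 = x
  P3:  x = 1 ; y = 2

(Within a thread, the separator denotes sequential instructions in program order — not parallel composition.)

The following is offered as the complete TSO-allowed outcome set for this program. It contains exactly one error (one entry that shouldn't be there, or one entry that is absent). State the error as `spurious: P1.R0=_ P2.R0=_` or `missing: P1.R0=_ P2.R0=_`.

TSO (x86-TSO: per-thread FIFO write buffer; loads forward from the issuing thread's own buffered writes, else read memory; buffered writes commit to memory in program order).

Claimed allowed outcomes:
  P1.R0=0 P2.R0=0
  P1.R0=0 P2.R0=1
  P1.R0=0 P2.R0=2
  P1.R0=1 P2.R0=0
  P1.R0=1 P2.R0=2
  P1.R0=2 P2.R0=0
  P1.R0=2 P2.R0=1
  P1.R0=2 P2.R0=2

missing: P1.R0=1 P2.R0=1

outcome vector order: (P1.R0,P2.R0)
TSO: 9 outcomes — {00, 01, 02, 10, 11, 12, 20, 21, 22}
TSO∖claimed = {11}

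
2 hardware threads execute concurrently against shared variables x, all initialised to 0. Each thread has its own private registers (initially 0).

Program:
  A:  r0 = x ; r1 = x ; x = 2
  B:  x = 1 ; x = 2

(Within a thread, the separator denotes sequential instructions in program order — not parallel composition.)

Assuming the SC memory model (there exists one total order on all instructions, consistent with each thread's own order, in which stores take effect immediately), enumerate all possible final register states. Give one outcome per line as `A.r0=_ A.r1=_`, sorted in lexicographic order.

A.r0=0 A.r1=0
A.r0=0 A.r1=1
A.r0=0 A.r1=2
A.r0=1 A.r1=1
A.r0=1 A.r1=2
A.r0=2 A.r1=2

outcome vector order: (A.r0,A.r1)
|SC outcomes| = 6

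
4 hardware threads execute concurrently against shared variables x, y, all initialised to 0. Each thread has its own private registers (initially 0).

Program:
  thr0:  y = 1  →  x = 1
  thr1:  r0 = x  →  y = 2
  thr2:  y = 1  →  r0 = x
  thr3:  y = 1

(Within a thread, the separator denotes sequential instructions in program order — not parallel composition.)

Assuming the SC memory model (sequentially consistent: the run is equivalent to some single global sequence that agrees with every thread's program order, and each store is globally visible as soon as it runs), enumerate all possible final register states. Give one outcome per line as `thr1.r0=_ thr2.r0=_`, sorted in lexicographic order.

thr1.r0=0 thr2.r0=0
thr1.r0=0 thr2.r0=1
thr1.r0=1 thr2.r0=0
thr1.r0=1 thr2.r0=1

outcome vector order: (thr1.r0,thr2.r0)
|SC outcomes| = 4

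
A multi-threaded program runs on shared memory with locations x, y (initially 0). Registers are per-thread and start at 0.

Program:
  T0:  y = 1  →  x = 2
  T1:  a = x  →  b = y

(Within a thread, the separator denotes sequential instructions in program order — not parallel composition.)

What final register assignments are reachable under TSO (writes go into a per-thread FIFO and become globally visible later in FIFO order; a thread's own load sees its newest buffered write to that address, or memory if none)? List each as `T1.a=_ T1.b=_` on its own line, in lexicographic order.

outcome vector order: (T1.a,T1.b)
|TSO outcomes| = 3

T1.a=0 T1.b=0
T1.a=0 T1.b=1
T1.a=2 T1.b=1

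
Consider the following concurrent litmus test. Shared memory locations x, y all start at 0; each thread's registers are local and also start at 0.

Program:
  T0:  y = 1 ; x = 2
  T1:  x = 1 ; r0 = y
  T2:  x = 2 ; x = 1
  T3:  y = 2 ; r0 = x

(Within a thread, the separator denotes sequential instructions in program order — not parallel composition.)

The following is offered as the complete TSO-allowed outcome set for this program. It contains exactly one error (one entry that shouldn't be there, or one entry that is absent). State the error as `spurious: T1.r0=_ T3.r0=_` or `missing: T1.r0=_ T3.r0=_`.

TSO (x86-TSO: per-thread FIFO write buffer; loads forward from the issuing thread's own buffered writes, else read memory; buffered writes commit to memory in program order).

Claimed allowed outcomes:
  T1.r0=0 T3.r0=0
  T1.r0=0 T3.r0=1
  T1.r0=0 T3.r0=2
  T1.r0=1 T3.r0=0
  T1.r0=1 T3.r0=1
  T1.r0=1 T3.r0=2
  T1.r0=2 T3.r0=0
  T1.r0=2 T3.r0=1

outcome vector order: (T1.r0,T3.r0)
under TSO → (0,0); (0,1); (0,2); (1,0); (1,1); (1,2); (2,0); (2,1); (2,2)
TSO∖claimed = {(2,2)}

missing: T1.r0=2 T3.r0=2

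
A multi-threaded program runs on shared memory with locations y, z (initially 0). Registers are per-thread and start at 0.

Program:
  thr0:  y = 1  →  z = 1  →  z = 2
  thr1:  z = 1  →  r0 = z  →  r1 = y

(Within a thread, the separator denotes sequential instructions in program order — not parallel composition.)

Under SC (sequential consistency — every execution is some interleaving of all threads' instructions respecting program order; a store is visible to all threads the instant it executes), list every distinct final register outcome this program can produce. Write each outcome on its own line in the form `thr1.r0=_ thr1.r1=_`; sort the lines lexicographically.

thr1.r0=1 thr1.r1=0
thr1.r0=1 thr1.r1=1
thr1.r0=2 thr1.r1=1

outcome vector order: (thr1.r0,thr1.r1)
|SC outcomes| = 3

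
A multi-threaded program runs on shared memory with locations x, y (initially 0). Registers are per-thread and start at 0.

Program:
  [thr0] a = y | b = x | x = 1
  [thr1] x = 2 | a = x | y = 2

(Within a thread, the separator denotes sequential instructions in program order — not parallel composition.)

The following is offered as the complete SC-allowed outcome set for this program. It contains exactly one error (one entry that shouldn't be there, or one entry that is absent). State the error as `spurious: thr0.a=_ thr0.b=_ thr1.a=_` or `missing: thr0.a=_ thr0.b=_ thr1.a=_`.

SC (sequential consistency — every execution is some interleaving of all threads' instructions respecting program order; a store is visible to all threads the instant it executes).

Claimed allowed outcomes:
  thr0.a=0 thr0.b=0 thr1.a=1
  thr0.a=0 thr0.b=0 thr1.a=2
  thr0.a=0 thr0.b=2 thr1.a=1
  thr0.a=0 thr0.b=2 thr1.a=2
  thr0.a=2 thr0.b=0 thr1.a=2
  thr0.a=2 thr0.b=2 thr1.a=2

spurious: thr0.a=2 thr0.b=0 thr1.a=2

outcome vector order: (thr0.a,thr0.b,thr1.a)
SC (5): (0,0,1) (0,0,2) (0,2,1) (0,2,2) (2,2,2)
claimed∖SC = {(2,0,2)}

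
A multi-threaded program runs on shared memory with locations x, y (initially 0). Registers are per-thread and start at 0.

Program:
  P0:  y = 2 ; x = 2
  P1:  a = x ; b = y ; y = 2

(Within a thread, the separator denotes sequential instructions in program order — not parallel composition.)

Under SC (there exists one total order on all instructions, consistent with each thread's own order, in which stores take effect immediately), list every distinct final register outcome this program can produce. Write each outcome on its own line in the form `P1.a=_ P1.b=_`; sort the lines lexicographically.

outcome vector order: (P1.a,P1.b)
|SC outcomes| = 3

P1.a=0 P1.b=0
P1.a=0 P1.b=2
P1.a=2 P1.b=2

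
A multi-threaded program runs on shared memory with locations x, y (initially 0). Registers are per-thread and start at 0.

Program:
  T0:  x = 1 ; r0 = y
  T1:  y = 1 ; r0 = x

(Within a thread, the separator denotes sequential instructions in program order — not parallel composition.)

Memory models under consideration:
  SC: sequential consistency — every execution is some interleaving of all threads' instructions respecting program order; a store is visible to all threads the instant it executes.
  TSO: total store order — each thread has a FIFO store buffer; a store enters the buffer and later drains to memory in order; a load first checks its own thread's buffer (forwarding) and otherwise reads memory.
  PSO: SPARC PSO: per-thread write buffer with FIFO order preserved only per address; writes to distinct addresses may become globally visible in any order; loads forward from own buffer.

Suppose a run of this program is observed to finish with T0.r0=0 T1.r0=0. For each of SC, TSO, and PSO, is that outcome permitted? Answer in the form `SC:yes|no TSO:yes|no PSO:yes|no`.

outcome vector order: (T0.r0,T1.r0)
SC (3): (0,1), (1,0), (1,1)
TSO (4): (0,0), (0,1), (1,0), (1,1)
PSO (4): (0,0), (0,1), (1,0), (1,1)
target (0,0) ∈ {TSO,PSO}

SC:no TSO:yes PSO:yes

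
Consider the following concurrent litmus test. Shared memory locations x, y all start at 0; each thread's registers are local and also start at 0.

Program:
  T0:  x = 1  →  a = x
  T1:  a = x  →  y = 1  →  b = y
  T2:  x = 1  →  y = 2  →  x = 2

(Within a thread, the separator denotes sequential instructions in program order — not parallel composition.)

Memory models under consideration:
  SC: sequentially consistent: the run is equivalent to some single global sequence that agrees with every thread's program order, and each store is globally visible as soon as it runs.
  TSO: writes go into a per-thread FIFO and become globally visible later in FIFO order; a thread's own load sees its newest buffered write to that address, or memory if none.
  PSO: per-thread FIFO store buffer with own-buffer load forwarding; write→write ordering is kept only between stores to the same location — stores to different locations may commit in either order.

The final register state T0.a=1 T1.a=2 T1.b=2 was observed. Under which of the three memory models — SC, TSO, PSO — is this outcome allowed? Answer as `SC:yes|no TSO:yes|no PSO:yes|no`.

outcome vector order: (T0.a,T1.a,T1.b)
SC (10): 101; 102; 111; 112; 121; 201; 202; 211; 212; 221
TSO (10): 101; 102; 111; 112; 121; 201; 202; 211; 212; 221
PSO (12): 101; 102; 111; 112; 121; 122; 201; 202; 211; 212; 221; 222
target 122 ∈ {PSO}

SC:no TSO:no PSO:yes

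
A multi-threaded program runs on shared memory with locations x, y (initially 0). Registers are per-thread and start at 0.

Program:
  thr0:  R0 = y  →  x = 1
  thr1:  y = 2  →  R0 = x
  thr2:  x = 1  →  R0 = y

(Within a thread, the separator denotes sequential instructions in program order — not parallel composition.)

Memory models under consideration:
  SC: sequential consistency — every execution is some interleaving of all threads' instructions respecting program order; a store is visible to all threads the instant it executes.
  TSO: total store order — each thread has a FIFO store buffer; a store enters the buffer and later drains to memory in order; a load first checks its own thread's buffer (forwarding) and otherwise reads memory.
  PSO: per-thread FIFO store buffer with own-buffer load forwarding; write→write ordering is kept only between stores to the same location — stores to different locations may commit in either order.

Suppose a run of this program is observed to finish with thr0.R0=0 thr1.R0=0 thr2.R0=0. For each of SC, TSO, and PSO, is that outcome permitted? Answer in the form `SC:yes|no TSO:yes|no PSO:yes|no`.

outcome vector order: (thr0.R0,thr1.R0,thr2.R0)
[SC] allowed = {002; 010; 012; 202; 210; 212}
[TSO] allowed = {000; 002; 010; 012; 200; 202; 210; 212}
[PSO] allowed = {000; 002; 010; 012; 200; 202; 210; 212}
target 000 ∈ {TSO,PSO}

SC:no TSO:yes PSO:yes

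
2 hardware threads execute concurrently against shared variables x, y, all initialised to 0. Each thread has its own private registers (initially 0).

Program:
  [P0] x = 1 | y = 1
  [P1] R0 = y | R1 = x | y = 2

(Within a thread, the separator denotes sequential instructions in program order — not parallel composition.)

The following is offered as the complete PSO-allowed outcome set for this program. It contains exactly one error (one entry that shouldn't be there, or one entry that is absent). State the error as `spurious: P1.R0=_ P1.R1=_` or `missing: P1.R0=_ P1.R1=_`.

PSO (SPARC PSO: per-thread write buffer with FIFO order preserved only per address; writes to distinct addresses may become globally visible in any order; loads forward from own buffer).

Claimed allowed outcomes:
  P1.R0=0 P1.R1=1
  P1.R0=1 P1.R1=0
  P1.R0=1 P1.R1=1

outcome vector order: (P1.R0,P1.R1)
[PSO] allowed = {00, 01, 10, 11}
PSO∖claimed = {00}

missing: P1.R0=0 P1.R1=0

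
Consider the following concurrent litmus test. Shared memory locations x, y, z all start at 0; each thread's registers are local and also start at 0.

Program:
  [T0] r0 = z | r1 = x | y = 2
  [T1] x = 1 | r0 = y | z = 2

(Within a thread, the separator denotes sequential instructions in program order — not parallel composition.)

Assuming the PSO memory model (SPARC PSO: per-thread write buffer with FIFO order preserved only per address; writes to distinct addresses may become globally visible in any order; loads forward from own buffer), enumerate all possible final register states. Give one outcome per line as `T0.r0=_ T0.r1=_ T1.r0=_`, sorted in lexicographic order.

outcome vector order: (T0.r0,T0.r1,T1.r0)
|PSO outcomes| = 6

T0.r0=0 T0.r1=0 T1.r0=0
T0.r0=0 T0.r1=0 T1.r0=2
T0.r0=0 T0.r1=1 T1.r0=0
T0.r0=0 T0.r1=1 T1.r0=2
T0.r0=2 T0.r1=0 T1.r0=0
T0.r0=2 T0.r1=1 T1.r0=0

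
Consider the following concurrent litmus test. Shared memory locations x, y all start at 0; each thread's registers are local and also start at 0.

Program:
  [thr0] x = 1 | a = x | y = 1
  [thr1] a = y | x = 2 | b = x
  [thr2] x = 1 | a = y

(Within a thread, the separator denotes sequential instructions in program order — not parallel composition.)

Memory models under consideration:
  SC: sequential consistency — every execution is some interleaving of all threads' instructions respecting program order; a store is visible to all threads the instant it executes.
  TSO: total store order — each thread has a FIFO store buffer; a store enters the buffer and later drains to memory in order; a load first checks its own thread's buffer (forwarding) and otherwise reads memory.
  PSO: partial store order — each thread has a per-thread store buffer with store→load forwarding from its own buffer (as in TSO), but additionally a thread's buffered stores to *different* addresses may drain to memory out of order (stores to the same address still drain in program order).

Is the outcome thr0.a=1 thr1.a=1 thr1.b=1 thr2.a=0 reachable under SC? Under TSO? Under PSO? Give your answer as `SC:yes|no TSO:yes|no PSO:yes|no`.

outcome vector order: (thr0.a,thr1.a,thr1.b,thr2.a)
SC: 11 outcomes — {(1,0,1,0), (1,0,1,1), (1,0,2,0), (1,0,2,1), (1,1,1,1), (1,1,2,0), (1,1,2,1), (2,0,1,0), (2,0,1,1), (2,0,2,0), (2,0,2,1)}
TSO: 12 outcomes — {(1,0,1,0), (1,0,1,1), (1,0,2,0), (1,0,2,1), (1,1,1,0), (1,1,1,1), (1,1,2,0), (1,1,2,1), (2,0,1,0), (2,0,1,1), (2,0,2,0), (2,0,2,1)}
PSO: 12 outcomes — {(1,0,1,0), (1,0,1,1), (1,0,2,0), (1,0,2,1), (1,1,1,0), (1,1,1,1), (1,1,2,0), (1,1,2,1), (2,0,1,0), (2,0,1,1), (2,0,2,0), (2,0,2,1)}
target (1,1,1,0) ∈ {TSO,PSO}

SC:no TSO:yes PSO:yes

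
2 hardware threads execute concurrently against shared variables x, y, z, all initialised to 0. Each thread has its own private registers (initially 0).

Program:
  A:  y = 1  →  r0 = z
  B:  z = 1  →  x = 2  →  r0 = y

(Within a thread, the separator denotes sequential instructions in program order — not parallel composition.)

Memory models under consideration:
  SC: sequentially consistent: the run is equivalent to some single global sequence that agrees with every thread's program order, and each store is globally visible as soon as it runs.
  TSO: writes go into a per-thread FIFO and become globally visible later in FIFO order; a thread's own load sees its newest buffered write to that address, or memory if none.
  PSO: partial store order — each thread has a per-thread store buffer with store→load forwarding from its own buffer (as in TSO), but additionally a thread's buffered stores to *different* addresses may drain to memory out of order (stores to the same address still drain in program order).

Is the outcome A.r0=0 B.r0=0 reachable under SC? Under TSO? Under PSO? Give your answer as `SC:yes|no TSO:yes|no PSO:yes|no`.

outcome vector order: (A.r0,B.r0)
under SC → <0 1>, <1 0>, <1 1>
under TSO → <0 0>, <0 1>, <1 0>, <1 1>
under PSO → <0 0>, <0 1>, <1 0>, <1 1>
target <0 0> ∈ {TSO,PSO}

SC:no TSO:yes PSO:yes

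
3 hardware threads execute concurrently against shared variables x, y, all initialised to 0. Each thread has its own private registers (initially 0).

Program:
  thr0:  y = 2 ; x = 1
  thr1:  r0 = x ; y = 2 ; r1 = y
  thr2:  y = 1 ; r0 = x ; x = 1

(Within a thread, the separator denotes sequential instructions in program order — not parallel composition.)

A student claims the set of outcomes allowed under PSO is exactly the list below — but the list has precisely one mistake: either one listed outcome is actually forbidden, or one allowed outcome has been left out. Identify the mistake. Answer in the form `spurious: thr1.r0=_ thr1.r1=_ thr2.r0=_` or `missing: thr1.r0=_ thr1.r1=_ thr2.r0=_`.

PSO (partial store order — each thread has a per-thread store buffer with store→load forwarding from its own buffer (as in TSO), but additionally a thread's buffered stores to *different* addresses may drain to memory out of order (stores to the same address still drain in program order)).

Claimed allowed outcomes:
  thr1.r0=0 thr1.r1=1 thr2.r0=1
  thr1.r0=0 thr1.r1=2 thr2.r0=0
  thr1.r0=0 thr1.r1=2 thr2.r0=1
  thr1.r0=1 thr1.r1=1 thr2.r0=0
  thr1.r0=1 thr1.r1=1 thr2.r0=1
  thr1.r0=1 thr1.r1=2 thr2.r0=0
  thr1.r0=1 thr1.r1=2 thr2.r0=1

outcome vector order: (thr1.r0,thr1.r1,thr2.r0)
under PSO → (0,1,0), (0,1,1), (0,2,0), (0,2,1), (1,1,0), (1,1,1), (1,2,0), (1,2,1)
PSO∖claimed = {(0,1,0)}

missing: thr1.r0=0 thr1.r1=1 thr2.r0=0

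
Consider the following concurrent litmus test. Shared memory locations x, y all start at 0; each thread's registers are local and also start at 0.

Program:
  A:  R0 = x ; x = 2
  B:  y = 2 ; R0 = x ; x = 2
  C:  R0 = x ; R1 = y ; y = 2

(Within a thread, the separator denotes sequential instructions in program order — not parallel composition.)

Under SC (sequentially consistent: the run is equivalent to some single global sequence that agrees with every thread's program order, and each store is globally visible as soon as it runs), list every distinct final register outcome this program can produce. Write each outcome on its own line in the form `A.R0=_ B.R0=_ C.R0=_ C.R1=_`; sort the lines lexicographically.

A.R0=0 B.R0=0 C.R0=0 C.R1=0
A.R0=0 B.R0=0 C.R0=0 C.R1=2
A.R0=0 B.R0=0 C.R0=2 C.R1=2
A.R0=0 B.R0=2 C.R0=0 C.R1=0
A.R0=0 B.R0=2 C.R0=0 C.R1=2
A.R0=0 B.R0=2 C.R0=2 C.R1=0
A.R0=0 B.R0=2 C.R0=2 C.R1=2
A.R0=2 B.R0=0 C.R0=0 C.R1=0
A.R0=2 B.R0=0 C.R0=0 C.R1=2
A.R0=2 B.R0=0 C.R0=2 C.R1=2

outcome vector order: (A.R0,B.R0,C.R0,C.R1)
|SC outcomes| = 10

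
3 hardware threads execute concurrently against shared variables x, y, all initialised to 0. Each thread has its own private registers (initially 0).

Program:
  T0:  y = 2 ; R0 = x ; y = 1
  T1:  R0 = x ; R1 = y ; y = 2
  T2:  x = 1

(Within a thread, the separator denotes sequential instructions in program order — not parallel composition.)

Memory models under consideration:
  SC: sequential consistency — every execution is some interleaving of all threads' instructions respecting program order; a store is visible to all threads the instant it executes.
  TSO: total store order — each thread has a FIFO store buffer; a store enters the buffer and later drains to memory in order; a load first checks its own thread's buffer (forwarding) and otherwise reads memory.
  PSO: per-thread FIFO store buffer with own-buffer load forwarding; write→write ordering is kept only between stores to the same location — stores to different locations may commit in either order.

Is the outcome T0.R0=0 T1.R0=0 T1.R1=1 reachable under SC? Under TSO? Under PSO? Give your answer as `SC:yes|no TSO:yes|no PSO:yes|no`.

outcome vector order: (T0.R0,T1.R0,T1.R1)
SC (11): 0/0/0, 0/0/1, 0/0/2, 0/1/1, 0/1/2, 1/0/0, 1/0/1, 1/0/2, 1/1/0, 1/1/1, 1/1/2
TSO (12): 0/0/0, 0/0/1, 0/0/2, 0/1/0, 0/1/1, 0/1/2, 1/0/0, 1/0/1, 1/0/2, 1/1/0, 1/1/1, 1/1/2
PSO (12): 0/0/0, 0/0/1, 0/0/2, 0/1/0, 0/1/1, 0/1/2, 1/0/0, 1/0/1, 1/0/2, 1/1/0, 1/1/1, 1/1/2
target 0/0/1 ∈ {SC,TSO,PSO}

SC:yes TSO:yes PSO:yes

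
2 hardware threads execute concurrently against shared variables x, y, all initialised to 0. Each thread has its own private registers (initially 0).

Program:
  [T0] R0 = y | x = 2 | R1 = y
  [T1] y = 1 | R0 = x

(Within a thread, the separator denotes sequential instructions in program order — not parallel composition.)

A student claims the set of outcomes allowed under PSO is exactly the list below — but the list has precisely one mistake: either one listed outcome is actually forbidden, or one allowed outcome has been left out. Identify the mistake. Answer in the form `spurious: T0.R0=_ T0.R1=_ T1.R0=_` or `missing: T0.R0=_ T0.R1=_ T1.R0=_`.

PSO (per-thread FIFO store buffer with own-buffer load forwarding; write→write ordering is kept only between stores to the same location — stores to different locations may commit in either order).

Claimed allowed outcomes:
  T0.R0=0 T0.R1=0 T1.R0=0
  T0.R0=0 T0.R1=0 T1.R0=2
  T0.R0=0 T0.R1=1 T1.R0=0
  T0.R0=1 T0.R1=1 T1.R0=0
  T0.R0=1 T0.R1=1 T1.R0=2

missing: T0.R0=0 T0.R1=1 T1.R0=2

outcome vector order: (T0.R0,T0.R1,T1.R0)
[PSO] allowed = {000; 002; 010; 012; 110; 112}
PSO∖claimed = {012}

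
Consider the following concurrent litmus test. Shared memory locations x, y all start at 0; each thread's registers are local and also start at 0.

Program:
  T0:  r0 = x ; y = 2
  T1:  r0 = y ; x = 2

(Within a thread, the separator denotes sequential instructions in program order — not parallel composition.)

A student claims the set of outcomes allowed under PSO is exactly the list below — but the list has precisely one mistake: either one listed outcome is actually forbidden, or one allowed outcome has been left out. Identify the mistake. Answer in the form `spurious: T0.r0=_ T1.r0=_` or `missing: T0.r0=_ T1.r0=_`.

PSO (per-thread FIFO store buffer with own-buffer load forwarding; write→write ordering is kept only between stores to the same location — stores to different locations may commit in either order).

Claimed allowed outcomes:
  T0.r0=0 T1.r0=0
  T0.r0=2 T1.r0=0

outcome vector order: (T0.r0,T1.r0)
under PSO → (0,0); (0,2); (2,0)
PSO∖claimed = {(0,2)}

missing: T0.r0=0 T1.r0=2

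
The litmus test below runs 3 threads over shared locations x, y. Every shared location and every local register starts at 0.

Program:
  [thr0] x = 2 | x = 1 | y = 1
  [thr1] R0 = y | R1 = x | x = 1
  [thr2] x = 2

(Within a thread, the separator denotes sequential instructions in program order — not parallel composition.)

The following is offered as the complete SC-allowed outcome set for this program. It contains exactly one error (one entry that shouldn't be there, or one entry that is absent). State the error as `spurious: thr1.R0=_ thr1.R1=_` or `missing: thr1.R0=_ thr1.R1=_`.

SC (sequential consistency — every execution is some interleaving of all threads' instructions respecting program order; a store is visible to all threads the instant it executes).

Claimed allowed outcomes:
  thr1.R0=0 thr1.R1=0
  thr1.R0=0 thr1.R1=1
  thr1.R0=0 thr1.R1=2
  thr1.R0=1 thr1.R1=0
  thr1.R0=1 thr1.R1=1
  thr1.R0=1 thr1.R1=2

spurious: thr1.R0=1 thr1.R1=0

outcome vector order: (thr1.R0,thr1.R1)
under SC → 00 01 02 11 12
claimed∖SC = {10}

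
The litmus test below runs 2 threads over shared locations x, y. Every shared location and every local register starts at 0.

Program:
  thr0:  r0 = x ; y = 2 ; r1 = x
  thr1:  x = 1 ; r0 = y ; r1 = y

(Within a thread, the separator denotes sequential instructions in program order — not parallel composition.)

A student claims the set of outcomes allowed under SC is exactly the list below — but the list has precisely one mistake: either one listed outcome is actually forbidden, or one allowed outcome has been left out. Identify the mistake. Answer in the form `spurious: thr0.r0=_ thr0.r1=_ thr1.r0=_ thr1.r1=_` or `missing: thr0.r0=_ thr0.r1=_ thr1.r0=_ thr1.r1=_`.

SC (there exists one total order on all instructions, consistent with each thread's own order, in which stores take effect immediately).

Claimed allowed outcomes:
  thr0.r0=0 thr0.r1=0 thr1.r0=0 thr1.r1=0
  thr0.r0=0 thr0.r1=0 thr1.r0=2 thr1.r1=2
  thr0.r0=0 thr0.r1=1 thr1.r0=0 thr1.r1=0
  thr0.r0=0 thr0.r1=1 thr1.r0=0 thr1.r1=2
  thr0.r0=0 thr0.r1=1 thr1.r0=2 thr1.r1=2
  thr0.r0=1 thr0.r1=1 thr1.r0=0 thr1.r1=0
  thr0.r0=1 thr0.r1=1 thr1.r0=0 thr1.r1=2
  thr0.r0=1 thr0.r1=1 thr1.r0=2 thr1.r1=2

spurious: thr0.r0=0 thr0.r1=0 thr1.r0=0 thr1.r1=0

outcome vector order: (thr0.r0,thr0.r1,thr1.r0,thr1.r1)
under SC → <0 0 2 2>; <0 1 0 0>; <0 1 0 2>; <0 1 2 2>; <1 1 0 0>; <1 1 0 2>; <1 1 2 2>
claimed∖SC = {<0 0 0 0>}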